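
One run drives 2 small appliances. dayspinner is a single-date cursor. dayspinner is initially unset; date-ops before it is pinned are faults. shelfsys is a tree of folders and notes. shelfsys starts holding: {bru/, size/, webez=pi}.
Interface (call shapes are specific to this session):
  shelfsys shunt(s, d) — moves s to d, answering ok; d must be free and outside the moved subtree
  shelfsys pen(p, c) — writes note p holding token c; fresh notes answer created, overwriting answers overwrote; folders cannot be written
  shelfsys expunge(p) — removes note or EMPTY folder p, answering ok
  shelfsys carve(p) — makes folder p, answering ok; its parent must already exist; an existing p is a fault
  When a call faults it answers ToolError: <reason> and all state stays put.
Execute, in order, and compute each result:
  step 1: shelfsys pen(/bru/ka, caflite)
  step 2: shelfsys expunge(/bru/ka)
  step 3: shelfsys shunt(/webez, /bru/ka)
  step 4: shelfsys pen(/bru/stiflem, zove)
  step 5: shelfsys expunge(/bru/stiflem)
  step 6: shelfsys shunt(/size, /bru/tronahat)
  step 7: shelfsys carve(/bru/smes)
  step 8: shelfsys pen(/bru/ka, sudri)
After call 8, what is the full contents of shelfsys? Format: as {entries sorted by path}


~$ shelfsys pen p=/bru/ka c=caflite
:: created
~$ shelfsys expunge p=/bru/ka
:: ok
~$ shelfsys shunt s=/webez d=/bru/ka
:: ok
~$ shelfsys pen p=/bru/stiflem c=zove
:: created
~$ shelfsys expunge p=/bru/stiflem
:: ok
~$ shelfsys shunt s=/size d=/bru/tronahat
:: ok
~$ shelfsys carve p=/bru/smes
:: ok
~$ shelfsys pen p=/bru/ka c=sudri
:: overwrote

Answer: {bru/, bru/ka=sudri, bru/smes/, bru/tronahat/}


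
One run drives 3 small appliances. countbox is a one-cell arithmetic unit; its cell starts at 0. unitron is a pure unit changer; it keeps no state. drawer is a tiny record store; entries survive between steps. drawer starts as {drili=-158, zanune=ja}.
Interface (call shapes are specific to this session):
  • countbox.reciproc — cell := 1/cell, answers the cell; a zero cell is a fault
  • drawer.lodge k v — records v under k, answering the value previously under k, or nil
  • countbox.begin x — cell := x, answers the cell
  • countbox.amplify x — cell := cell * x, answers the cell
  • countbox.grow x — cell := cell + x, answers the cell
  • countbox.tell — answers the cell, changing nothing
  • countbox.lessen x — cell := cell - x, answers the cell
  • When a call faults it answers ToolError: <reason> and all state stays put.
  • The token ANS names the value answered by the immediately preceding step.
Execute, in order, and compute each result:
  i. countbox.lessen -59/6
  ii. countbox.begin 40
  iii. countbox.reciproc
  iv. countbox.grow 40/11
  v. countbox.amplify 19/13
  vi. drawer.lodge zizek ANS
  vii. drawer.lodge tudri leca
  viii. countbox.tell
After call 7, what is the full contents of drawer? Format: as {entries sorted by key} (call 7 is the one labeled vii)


Answer: {drili=-158, tudri=leca, zanune=ja, zizek=30609/5720}

Derivation:
% countbox.lessen x='-59/6'
= 59/6
% countbox.begin x='40'
= 40
% countbox.reciproc
= 1/40
% countbox.grow x='40/11'
= 1611/440
% countbox.amplify x='19/13'
= 30609/5720
% drawer.lodge k='zizek' v='ANS'
= nil
% drawer.lodge k='tudri' v='leca'
= nil
% countbox.tell
= 30609/5720


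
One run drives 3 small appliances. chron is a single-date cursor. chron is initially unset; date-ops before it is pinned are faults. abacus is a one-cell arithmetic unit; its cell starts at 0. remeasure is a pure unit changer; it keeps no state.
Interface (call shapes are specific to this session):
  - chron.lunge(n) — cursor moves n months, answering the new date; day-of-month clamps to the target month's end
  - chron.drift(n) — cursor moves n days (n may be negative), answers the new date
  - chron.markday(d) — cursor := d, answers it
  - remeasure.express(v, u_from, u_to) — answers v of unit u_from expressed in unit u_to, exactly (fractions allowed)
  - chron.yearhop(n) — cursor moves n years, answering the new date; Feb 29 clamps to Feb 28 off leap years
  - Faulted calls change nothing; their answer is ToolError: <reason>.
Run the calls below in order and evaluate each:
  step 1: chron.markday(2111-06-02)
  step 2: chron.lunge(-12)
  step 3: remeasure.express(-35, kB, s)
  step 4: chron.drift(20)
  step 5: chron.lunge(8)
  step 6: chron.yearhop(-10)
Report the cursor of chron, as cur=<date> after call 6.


·→ markday(d='2111-06-02')
·← 2111-06-02
·→ lunge(n='-12')
·← 2110-06-02
·→ express(v='-35', u_from='kB', u_to='s')
·← ToolError: incompatible units
·→ drift(n='20')
·← 2110-06-22
·→ lunge(n='8')
·← 2111-02-22
·→ yearhop(n='-10')
·← 2101-02-22

Answer: cur=2101-02-22


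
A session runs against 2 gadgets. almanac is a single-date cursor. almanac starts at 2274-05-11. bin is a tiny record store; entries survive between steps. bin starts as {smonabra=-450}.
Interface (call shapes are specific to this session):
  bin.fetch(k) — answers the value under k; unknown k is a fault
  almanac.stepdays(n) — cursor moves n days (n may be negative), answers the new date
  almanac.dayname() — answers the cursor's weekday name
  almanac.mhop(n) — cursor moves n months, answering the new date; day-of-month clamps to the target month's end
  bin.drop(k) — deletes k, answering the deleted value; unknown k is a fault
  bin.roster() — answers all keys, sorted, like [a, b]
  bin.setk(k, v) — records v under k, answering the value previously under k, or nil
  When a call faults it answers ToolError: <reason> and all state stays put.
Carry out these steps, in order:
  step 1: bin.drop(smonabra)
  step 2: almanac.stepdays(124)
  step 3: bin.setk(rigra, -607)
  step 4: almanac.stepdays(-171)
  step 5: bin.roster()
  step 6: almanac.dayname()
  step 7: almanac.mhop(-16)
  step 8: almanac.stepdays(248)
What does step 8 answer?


Answer: 2273-07-31

Derivation:
% drop(k='smonabra') => -450
% stepdays(n='124') => 2274-09-12
% setk(k='rigra', v='-607') => nil
% stepdays(n='-171') => 2274-03-25
% roster() => [rigra]
% dayname() => Wednesday
% mhop(n='-16') => 2272-11-25
% stepdays(n='248') => 2273-07-31


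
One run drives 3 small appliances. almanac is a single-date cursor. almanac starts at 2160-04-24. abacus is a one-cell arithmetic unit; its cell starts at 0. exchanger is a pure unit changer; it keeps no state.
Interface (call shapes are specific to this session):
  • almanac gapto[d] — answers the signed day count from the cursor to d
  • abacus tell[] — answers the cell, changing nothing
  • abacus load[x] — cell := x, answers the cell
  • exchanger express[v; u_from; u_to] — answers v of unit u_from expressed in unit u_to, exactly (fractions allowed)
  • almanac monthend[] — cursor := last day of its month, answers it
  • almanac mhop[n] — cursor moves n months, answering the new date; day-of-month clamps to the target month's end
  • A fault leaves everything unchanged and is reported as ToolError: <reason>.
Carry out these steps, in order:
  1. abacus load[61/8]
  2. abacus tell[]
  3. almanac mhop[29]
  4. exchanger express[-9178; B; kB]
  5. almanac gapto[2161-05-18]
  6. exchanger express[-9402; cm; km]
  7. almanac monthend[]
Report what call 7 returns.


Do: abacus load[61/8]
See: 61/8
Do: abacus tell[]
See: 61/8
Do: almanac mhop[29]
See: 2162-09-24
Do: exchanger express[-9178; B; kB]
See: -4589/500
Do: almanac gapto[2161-05-18]
See: -494
Do: exchanger express[-9402; cm; km]
See: -4701/50000
Do: almanac monthend[]
See: 2162-09-30

Answer: 2162-09-30


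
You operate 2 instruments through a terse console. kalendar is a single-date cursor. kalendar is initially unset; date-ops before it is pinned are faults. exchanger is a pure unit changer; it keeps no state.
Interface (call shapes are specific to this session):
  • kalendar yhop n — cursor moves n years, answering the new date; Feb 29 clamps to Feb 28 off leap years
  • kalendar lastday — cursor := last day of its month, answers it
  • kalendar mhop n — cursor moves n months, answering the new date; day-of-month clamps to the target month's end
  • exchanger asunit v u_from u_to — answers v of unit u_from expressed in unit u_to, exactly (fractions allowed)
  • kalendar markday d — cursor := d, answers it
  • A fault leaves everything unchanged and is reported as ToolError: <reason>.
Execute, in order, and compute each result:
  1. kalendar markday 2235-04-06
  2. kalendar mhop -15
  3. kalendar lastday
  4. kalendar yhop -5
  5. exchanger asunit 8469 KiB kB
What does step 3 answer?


>>> kalendar markday 2235-04-06
= 2235-04-06
>>> kalendar mhop -15
= 2234-01-06
>>> kalendar lastday
= 2234-01-31
>>> kalendar yhop -5
= 2229-01-31
>>> exchanger asunit 8469 KiB kB
= 1084032/125

Answer: 2234-01-31


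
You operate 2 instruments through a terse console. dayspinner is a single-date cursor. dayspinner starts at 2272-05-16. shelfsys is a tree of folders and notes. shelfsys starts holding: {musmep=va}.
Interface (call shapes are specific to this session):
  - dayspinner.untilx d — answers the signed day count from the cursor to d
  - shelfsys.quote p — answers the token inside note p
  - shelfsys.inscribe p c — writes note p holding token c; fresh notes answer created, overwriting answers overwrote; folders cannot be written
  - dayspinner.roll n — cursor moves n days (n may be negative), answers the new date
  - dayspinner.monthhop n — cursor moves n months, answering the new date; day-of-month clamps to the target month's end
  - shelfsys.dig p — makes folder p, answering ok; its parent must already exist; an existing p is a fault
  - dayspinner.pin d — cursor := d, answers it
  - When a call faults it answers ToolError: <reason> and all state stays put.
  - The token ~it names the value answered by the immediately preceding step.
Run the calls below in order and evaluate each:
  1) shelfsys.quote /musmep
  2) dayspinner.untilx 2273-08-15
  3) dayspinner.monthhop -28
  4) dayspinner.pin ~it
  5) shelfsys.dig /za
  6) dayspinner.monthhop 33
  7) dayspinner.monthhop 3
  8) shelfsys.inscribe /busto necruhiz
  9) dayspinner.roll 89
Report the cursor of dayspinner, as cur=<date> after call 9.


Answer: cur=2273-04-15

Derivation:
% shelfsys.quote(p='/musmep') == va
% dayspinner.untilx(d='2273-08-15') == 456
% dayspinner.monthhop(n='-28') == 2270-01-16
% dayspinner.pin(d='~it') == 2270-01-16
% shelfsys.dig(p='/za') == ok
% dayspinner.monthhop(n='33') == 2272-10-16
% dayspinner.monthhop(n='3') == 2273-01-16
% shelfsys.inscribe(p='/busto', c='necruhiz') == created
% dayspinner.roll(n='89') == 2273-04-15


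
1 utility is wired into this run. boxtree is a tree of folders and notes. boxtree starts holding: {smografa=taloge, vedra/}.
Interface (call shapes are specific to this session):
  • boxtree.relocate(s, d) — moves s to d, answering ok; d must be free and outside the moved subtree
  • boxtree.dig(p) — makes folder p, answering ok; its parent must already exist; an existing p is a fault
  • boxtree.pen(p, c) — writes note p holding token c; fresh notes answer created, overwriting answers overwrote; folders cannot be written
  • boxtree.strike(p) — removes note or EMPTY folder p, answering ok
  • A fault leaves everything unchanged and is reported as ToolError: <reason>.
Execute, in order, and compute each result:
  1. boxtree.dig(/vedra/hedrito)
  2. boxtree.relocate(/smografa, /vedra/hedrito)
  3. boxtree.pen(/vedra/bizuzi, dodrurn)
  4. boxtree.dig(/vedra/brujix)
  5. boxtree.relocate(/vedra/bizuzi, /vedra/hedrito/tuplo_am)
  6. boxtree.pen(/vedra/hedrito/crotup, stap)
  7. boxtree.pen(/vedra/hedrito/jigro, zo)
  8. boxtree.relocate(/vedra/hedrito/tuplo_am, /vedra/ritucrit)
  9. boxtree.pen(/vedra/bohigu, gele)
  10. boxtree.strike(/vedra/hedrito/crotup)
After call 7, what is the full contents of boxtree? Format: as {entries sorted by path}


Step: boxtree.dig[p: /vedra/hedrito]
Result: ok
Step: boxtree.relocate[s: /smografa; d: /vedra/hedrito]
Result: ToolError: exists
Step: boxtree.pen[p: /vedra/bizuzi; c: dodrurn]
Result: created
Step: boxtree.dig[p: /vedra/brujix]
Result: ok
Step: boxtree.relocate[s: /vedra/bizuzi; d: /vedra/hedrito/tuplo_am]
Result: ok
Step: boxtree.pen[p: /vedra/hedrito/crotup; c: stap]
Result: created
Step: boxtree.pen[p: /vedra/hedrito/jigro; c: zo]
Result: created
Step: boxtree.relocate[s: /vedra/hedrito/tuplo_am; d: /vedra/ritucrit]
Result: ok
Step: boxtree.pen[p: /vedra/bohigu; c: gele]
Result: created
Step: boxtree.strike[p: /vedra/hedrito/crotup]
Result: ok

Answer: {smografa=taloge, vedra/, vedra/brujix/, vedra/hedrito/, vedra/hedrito/crotup=stap, vedra/hedrito/jigro=zo, vedra/hedrito/tuplo_am=dodrurn}


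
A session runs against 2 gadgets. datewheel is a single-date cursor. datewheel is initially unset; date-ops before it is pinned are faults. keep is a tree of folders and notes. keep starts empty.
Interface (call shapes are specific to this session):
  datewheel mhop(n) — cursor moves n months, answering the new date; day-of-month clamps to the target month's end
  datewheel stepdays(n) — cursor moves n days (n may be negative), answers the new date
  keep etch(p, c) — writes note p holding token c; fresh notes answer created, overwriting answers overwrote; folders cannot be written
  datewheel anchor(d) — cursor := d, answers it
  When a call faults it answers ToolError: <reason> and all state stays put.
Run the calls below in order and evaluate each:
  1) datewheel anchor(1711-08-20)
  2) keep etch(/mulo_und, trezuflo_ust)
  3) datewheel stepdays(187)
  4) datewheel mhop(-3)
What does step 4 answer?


Answer: 1711-11-23

Derivation:
! datewheel anchor(d→1711-08-20) => 1711-08-20
! keep etch(p→/mulo_und, c→trezuflo_ust) => created
! datewheel stepdays(n→187) => 1712-02-23
! datewheel mhop(n→-3) => 1711-11-23


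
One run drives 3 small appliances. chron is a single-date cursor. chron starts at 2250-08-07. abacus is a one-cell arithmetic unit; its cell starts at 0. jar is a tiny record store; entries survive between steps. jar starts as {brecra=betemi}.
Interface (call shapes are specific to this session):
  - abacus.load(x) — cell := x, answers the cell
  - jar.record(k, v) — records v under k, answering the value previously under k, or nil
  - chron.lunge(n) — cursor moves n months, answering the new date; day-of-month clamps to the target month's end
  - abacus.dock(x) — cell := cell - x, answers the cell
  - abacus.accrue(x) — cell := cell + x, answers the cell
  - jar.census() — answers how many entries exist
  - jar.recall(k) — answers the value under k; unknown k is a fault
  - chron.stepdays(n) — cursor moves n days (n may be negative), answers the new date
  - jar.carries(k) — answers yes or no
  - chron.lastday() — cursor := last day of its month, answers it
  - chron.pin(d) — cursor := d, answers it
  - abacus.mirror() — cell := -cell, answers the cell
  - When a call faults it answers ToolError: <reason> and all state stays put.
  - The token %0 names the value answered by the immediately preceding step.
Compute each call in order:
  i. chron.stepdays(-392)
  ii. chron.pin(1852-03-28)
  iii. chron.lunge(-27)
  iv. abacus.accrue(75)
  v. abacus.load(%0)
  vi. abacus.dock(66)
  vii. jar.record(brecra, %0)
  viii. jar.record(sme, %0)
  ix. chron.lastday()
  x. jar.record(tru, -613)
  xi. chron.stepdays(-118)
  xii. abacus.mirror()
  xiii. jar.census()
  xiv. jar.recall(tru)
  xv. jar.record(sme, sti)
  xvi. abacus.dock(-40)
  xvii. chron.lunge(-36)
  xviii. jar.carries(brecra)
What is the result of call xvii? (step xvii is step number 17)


Answer: 1846-09-04

Derivation:
I run chron.stepdays passing n=-392: 2249-07-11.
I invoke chron.pin passing d=1852-03-28, yielding 1852-03-28.
Then chron.lunge passing n=-27, → 1849-12-28.
Next I call abacus.accrue passing x=75, — result: 75.
I call abacus.load passing x=%0: 75.
Using abacus.dock passing x=66, yielding 9.
Next I call jar.record passing k=brecra, v=%0, — result: betemi.
I run jar.record passing k=sme, v=%0, giving nil.
I run chron.lastday(): 1849-12-31.
I use jar.record passing k=tru, v=-613, giving nil.
I try chron.stepdays passing n=-118, yielding 1849-09-04.
I try abacus.mirror, yielding -9.
Using jar.census, which returns 3.
Calling jar.recall passing k=tru, and get -613.
I run jar.record passing k=sme, v=sti, and get betemi.
I run abacus.dock passing x=-40, → 31.
Now I run chron.lunge passing n=-36, → 1846-09-04.
Invoking jar.carries passing k=brecra, — result: yes.


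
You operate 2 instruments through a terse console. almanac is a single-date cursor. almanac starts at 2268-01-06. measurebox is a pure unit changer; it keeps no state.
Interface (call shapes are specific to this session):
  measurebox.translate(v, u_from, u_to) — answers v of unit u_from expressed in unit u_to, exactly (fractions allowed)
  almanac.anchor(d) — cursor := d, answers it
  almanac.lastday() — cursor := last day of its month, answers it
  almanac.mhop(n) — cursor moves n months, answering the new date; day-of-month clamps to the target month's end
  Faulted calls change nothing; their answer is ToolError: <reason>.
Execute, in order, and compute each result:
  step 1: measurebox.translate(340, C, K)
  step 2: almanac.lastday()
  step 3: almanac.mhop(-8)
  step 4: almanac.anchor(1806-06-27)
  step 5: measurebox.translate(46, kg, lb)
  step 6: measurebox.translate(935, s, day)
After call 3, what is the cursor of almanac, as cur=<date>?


Answer: cur=2267-05-31

Derivation:
→ translate(340, C, K)
← 12263/20
→ lastday()
← 2268-01-31
→ mhop(-8)
← 2267-05-31
→ anchor(1806-06-27)
← 1806-06-27
→ translate(46, kg, lb)
← 4600000000/45359237
→ translate(935, s, day)
← 187/17280


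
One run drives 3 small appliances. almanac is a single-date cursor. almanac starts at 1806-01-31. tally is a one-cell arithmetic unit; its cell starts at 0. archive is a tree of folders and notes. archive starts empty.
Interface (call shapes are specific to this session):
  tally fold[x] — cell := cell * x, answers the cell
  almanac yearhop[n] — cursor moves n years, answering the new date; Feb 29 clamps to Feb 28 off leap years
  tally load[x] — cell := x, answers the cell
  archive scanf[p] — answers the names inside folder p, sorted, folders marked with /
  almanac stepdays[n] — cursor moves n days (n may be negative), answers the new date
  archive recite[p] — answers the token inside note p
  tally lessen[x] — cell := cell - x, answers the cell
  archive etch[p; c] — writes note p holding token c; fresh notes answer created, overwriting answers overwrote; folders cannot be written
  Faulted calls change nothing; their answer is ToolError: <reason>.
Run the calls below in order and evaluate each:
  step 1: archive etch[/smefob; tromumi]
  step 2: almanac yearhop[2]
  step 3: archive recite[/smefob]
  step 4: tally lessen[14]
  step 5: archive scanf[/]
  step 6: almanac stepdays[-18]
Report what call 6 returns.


Answer: 1808-01-13

Derivation:
Act: archive etch[/smefob; tromumi]
Obs: created
Act: almanac yearhop[2]
Obs: 1808-01-31
Act: archive recite[/smefob]
Obs: tromumi
Act: tally lessen[14]
Obs: -14
Act: archive scanf[/]
Obs: [smefob]
Act: almanac stepdays[-18]
Obs: 1808-01-13


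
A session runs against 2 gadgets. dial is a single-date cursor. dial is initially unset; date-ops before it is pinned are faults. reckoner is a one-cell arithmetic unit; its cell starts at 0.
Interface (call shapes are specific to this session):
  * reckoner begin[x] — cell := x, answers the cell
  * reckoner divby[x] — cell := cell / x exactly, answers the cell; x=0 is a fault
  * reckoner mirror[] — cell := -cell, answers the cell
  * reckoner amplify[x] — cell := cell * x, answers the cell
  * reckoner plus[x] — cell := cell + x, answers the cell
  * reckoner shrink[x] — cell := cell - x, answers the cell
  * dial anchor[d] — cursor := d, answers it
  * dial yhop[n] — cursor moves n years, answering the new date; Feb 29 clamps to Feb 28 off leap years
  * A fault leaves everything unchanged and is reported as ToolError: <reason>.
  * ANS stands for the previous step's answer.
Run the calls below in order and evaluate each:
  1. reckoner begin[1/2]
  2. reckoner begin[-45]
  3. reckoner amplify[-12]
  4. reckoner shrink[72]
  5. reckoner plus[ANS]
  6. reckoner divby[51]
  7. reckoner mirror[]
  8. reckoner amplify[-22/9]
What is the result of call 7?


Answer: -312/17

Derivation:
==> reckoner begin(x='1/2')
<== 1/2
==> reckoner begin(x='-45')
<== -45
==> reckoner amplify(x='-12')
<== 540
==> reckoner shrink(x='72')
<== 468
==> reckoner plus(x='ANS')
<== 936
==> reckoner divby(x='51')
<== 312/17
==> reckoner mirror()
<== -312/17
==> reckoner amplify(x='-22/9')
<== 2288/51


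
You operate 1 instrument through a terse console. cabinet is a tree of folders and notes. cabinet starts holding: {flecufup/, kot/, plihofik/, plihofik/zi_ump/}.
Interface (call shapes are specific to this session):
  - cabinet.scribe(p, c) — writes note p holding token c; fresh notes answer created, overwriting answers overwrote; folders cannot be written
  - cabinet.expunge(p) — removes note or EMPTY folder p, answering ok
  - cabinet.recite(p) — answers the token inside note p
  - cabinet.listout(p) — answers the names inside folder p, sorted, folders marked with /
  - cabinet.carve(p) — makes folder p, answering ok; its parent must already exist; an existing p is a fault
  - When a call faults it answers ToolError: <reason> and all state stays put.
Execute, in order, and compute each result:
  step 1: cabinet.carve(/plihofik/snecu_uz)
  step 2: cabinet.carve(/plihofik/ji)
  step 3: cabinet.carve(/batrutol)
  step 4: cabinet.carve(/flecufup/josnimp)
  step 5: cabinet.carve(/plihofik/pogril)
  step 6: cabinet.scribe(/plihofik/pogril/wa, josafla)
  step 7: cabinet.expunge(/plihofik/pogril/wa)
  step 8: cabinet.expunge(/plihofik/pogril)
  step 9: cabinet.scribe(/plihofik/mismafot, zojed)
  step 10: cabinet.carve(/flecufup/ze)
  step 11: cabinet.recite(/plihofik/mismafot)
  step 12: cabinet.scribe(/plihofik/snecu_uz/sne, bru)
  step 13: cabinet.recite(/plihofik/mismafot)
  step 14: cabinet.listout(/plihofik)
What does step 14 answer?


CALL cabinet.carve[p→/plihofik/snecu_uz]
RET  ok
CALL cabinet.carve[p→/plihofik/ji]
RET  ok
CALL cabinet.carve[p→/batrutol]
RET  ok
CALL cabinet.carve[p→/flecufup/josnimp]
RET  ok
CALL cabinet.carve[p→/plihofik/pogril]
RET  ok
CALL cabinet.scribe[p→/plihofik/pogril/wa; c→josafla]
RET  created
CALL cabinet.expunge[p→/plihofik/pogril/wa]
RET  ok
CALL cabinet.expunge[p→/plihofik/pogril]
RET  ok
CALL cabinet.scribe[p→/plihofik/mismafot; c→zojed]
RET  created
CALL cabinet.carve[p→/flecufup/ze]
RET  ok
CALL cabinet.recite[p→/plihofik/mismafot]
RET  zojed
CALL cabinet.scribe[p→/plihofik/snecu_uz/sne; c→bru]
RET  created
CALL cabinet.recite[p→/plihofik/mismafot]
RET  zojed
CALL cabinet.listout[p→/plihofik]
RET  [ji/, mismafot, snecu_uz/, zi_ump/]

Answer: [ji/, mismafot, snecu_uz/, zi_ump/]


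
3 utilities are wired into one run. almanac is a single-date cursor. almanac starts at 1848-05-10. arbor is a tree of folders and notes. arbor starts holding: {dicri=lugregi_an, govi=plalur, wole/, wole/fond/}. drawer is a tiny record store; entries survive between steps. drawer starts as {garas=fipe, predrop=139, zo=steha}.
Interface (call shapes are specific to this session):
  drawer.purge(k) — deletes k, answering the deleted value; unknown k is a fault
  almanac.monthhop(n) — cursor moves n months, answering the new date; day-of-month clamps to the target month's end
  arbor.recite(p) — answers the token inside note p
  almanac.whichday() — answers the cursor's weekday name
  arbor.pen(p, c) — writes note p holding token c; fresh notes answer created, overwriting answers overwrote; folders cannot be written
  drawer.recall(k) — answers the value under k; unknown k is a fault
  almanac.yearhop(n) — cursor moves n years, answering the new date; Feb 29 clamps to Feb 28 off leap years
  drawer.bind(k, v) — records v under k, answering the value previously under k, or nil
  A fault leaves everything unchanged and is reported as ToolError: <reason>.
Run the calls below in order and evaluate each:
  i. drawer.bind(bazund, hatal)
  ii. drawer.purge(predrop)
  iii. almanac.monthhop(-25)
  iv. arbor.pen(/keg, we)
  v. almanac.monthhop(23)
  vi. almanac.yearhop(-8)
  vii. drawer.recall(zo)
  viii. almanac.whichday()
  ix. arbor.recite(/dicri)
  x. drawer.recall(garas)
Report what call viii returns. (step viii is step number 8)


% drawer.bind k→bazund v→hatal
  nil
% drawer.purge k→predrop
  139
% almanac.monthhop n→-25
  1846-04-10
% arbor.pen p→/keg c→we
  created
% almanac.monthhop n→23
  1848-03-10
% almanac.yearhop n→-8
  1840-03-10
% drawer.recall k→zo
  steha
% almanac.whichday
  Tuesday
% arbor.recite p→/dicri
  lugregi_an
% drawer.recall k→garas
  fipe

Answer: Tuesday


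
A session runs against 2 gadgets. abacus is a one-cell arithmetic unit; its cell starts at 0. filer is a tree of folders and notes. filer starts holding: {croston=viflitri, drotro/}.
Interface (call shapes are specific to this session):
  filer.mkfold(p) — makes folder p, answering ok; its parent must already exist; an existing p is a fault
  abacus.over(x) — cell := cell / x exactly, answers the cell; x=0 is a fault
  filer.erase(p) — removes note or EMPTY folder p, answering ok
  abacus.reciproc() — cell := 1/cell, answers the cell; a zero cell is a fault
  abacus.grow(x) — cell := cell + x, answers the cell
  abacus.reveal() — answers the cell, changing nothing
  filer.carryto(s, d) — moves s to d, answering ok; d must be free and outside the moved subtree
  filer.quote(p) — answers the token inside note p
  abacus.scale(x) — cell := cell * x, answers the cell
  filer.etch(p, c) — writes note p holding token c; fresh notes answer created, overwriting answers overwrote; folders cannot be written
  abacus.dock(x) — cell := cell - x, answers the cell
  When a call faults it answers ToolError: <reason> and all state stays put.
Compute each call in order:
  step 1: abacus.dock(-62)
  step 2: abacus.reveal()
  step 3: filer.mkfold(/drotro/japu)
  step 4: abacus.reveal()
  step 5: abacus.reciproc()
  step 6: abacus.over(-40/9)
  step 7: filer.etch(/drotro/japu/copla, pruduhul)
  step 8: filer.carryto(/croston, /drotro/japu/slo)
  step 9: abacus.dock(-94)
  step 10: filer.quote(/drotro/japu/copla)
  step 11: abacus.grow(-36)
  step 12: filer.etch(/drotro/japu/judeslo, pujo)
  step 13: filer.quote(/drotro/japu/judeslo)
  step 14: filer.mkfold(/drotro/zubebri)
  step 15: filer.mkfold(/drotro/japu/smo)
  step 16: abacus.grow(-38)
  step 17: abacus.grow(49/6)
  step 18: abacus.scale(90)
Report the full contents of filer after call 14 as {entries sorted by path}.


Answer: {drotro/, drotro/japu/, drotro/japu/copla=pruduhul, drotro/japu/judeslo=pujo, drotro/japu/slo=viflitri, drotro/zubebri/}

Derivation:
Using dock with -62, — result: 62.
Next I call reveal, and observe 62.
Then mkfold with /drotro/japu, and see ok.
Calling reveal, yielding 62.
Invoking reciproc(), and observe 1/62.
Then over with -40/9, giving -9/2480.
Now I run etch with /drotro/japu/copla, pruduhul, and observe created.
Using carryto with /croston, /drotro/japu/slo, and get ok.
I try dock with -94, → 233111/2480.
I call quote with /drotro/japu/copla, and see pruduhul.
Using grow with -36, which returns 143831/2480.
I try etch with /drotro/japu/judeslo, pujo, giving created.
Then quote with /drotro/japu/judeslo, and see pujo.
I run mkfold with /drotro/zubebri, — result: ok.
Now I run mkfold with /drotro/japu/smo, which returns ok.
Calling grow with -38: 49591/2480.
I run grow with 49/6: 209533/7440.
Invoking scale with 90, — result: 628599/248.


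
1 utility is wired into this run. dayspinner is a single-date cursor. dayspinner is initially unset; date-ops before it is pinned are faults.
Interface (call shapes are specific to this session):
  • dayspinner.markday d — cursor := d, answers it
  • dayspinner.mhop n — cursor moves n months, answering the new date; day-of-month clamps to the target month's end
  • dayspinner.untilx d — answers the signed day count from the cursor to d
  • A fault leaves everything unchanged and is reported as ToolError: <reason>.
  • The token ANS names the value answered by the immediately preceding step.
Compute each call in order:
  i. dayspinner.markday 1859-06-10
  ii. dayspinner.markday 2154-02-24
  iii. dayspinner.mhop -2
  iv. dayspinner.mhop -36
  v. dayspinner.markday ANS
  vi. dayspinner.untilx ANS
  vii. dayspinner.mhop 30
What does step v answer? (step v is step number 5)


Answer: 2150-12-24

Derivation:
! dayspinner.markday(1859-06-10) : 1859-06-10
! dayspinner.markday(2154-02-24) : 2154-02-24
! dayspinner.mhop(-2) : 2153-12-24
! dayspinner.mhop(-36) : 2150-12-24
! dayspinner.markday(ANS) : 2150-12-24
! dayspinner.untilx(ANS) : 0
! dayspinner.mhop(30) : 2153-06-24


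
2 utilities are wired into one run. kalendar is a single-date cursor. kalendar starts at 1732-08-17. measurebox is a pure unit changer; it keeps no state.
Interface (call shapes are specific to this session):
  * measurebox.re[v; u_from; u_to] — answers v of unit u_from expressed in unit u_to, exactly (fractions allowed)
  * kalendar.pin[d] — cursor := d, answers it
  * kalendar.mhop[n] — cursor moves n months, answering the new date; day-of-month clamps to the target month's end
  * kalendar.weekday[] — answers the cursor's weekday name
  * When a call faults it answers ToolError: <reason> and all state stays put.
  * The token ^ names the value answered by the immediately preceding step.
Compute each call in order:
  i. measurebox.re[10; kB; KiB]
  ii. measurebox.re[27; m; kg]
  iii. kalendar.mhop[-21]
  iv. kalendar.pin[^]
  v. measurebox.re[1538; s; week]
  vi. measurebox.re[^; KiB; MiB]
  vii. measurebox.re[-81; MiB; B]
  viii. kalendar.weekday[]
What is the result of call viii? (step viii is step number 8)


Answer: Friday

Derivation:
-- 1. measurebox.re(10, kB, KiB) => 625/64
-- 2. measurebox.re(27, m, kg) => ToolError: incompatible units
-- 3. kalendar.mhop(-21) => 1730-11-17
-- 4. kalendar.pin(^) => 1730-11-17
-- 5. measurebox.re(1538, s, week) => 769/302400
-- 6. measurebox.re(^, KiB, MiB) => 769/309657600
-- 7. measurebox.re(-81, MiB, B) => -84934656
-- 8. kalendar.weekday() => Friday


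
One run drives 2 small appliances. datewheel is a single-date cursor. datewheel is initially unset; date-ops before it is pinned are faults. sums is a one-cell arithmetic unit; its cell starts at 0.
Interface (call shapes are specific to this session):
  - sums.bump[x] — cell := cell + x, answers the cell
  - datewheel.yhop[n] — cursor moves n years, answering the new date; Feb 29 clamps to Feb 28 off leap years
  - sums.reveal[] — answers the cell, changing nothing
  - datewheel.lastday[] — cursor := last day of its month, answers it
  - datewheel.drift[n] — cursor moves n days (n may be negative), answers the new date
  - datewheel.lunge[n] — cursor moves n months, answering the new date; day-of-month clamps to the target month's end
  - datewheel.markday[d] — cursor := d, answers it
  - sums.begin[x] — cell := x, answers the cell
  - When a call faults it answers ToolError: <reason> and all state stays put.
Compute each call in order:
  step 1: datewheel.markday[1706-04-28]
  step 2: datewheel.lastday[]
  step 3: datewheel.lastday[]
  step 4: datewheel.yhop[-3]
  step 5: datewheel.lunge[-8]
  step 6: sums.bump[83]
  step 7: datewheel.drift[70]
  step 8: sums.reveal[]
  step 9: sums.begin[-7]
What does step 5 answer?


Answer: 1702-08-30

Derivation:
Invoking datewheel.markday on d→1706-04-28, and get 1706-04-28.
Then datewheel.lastday, which returns 1706-04-30.
I call datewheel.lastday(), giving 1706-04-30.
Then datewheel.yhop on n→-3, → 1703-04-30.
I try datewheel.lunge on n→-8, which returns 1702-08-30.
Now I run sums.bump on x→83, — result: 83.
Using datewheel.drift on n→70, and see 1702-11-08.
I use sums.reveal(), yielding 83.
Using sums.begin on x→-7, and get -7.


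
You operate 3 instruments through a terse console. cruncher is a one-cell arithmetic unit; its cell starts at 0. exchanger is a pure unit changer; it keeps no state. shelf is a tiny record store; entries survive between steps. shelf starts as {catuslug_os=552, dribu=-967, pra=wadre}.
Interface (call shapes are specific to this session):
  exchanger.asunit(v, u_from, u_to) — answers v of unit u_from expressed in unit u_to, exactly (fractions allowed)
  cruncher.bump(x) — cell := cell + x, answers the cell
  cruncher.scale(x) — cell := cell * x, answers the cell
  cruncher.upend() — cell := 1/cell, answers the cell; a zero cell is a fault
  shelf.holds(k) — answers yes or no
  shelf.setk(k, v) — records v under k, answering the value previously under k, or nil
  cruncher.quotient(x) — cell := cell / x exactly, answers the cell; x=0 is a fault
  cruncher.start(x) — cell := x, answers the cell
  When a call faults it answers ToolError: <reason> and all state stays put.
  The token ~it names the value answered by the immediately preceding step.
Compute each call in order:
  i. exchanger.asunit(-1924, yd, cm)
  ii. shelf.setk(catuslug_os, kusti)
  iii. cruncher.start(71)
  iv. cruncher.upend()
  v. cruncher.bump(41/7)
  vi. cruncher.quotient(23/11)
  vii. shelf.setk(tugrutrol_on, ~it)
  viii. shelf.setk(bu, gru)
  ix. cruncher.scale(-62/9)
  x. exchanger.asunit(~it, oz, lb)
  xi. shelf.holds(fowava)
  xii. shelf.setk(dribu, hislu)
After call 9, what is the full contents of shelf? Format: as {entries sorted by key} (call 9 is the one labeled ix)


·→ exchanger.asunit(v: -1924, u_from: yd, u_to: cm)
·← -4398264/25
·→ shelf.setk(k: catuslug_os, v: kusti)
·← 552
·→ cruncher.start(x: 71)
·← 71
·→ cruncher.upend()
·← 1/71
·→ cruncher.bump(x: 41/7)
·← 2918/497
·→ cruncher.quotient(x: 23/11)
·← 32098/11431
·→ shelf.setk(k: tugrutrol_on, v: ~it)
·← nil
·→ shelf.setk(k: bu, v: gru)
·← nil
·→ cruncher.scale(x: -62/9)
·← -1990076/102879
·→ exchanger.asunit(v: ~it, u_from: oz, u_to: lb)
·← -497519/411516
·→ shelf.holds(k: fowava)
·← no
·→ shelf.setk(k: dribu, v: hislu)
·← -967

Answer: {bu=gru, catuslug_os=kusti, dribu=-967, pra=wadre, tugrutrol_on=32098/11431}


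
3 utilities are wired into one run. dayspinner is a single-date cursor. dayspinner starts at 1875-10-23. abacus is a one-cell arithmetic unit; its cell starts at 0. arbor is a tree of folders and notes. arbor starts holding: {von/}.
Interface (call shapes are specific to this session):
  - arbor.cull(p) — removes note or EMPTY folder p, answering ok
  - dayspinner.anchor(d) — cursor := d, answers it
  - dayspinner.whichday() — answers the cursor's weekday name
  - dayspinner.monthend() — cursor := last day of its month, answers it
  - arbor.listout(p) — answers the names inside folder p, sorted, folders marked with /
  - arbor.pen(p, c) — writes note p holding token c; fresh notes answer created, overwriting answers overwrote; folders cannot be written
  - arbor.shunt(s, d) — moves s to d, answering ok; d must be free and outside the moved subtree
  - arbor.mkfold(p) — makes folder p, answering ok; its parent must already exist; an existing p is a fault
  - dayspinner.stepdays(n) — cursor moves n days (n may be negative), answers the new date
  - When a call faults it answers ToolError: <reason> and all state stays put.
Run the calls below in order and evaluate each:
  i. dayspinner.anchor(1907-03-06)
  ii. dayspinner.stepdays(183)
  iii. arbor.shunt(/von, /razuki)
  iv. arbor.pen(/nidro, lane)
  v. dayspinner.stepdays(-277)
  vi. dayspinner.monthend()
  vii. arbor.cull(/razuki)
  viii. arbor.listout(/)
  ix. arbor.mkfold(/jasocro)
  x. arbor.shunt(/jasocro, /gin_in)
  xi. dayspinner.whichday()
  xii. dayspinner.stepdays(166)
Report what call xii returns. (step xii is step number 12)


% anchor(d='1907-03-06') : 1907-03-06
% stepdays(n='183') : 1907-09-05
% shunt(s='/von', d='/razuki') : ok
% pen(p='/nidro', c='lane') : created
% stepdays(n='-277') : 1906-12-02
% monthend() : 1906-12-31
% cull(p='/razuki') : ok
% listout(p='/') : [nidro]
% mkfold(p='/jasocro') : ok
% shunt(s='/jasocro', d='/gin_in') : ok
% whichday() : Monday
% stepdays(n='166') : 1907-06-15

Answer: 1907-06-15


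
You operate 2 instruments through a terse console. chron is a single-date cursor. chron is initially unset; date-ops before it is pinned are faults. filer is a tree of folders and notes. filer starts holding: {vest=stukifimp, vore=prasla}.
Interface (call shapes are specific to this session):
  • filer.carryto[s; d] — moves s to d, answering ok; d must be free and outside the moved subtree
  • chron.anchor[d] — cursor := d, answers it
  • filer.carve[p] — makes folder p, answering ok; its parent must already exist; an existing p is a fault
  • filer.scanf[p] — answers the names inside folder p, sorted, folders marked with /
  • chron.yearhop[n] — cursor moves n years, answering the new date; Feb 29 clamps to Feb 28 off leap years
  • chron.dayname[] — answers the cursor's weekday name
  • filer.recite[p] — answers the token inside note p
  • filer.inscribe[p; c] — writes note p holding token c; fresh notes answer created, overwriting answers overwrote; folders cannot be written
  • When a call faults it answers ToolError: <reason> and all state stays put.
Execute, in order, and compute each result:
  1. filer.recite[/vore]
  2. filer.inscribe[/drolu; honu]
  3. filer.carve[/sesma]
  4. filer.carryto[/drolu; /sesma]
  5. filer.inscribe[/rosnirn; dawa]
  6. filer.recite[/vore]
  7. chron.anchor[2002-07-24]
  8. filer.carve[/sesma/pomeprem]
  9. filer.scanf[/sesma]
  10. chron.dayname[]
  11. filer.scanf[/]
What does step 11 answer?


Answer: [drolu, rosnirn, sesma/, vest, vore]

Derivation:
Do: recite[p: /vore]
See: prasla
Do: inscribe[p: /drolu; c: honu]
See: created
Do: carve[p: /sesma]
See: ok
Do: carryto[s: /drolu; d: /sesma]
See: ToolError: exists
Do: inscribe[p: /rosnirn; c: dawa]
See: created
Do: recite[p: /vore]
See: prasla
Do: anchor[d: 2002-07-24]
See: 2002-07-24
Do: carve[p: /sesma/pomeprem]
See: ok
Do: scanf[p: /sesma]
See: [pomeprem/]
Do: dayname[]
See: Wednesday
Do: scanf[p: /]
See: [drolu, rosnirn, sesma/, vest, vore]


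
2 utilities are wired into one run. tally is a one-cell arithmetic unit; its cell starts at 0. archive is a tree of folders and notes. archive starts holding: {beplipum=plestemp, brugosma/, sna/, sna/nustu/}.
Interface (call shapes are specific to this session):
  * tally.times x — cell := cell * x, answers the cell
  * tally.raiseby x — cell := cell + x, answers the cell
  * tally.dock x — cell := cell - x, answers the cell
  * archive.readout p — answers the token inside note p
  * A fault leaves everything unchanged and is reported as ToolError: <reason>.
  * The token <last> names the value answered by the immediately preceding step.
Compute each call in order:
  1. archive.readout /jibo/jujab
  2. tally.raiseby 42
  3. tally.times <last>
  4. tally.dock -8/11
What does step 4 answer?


Answer: 19412/11

Derivation:
[in] readout p='/jibo/jujab'
  ToolError: not found
[in] raiseby x='42'
  42
[in] times x='<last>'
  1764
[in] dock x='-8/11'
  19412/11


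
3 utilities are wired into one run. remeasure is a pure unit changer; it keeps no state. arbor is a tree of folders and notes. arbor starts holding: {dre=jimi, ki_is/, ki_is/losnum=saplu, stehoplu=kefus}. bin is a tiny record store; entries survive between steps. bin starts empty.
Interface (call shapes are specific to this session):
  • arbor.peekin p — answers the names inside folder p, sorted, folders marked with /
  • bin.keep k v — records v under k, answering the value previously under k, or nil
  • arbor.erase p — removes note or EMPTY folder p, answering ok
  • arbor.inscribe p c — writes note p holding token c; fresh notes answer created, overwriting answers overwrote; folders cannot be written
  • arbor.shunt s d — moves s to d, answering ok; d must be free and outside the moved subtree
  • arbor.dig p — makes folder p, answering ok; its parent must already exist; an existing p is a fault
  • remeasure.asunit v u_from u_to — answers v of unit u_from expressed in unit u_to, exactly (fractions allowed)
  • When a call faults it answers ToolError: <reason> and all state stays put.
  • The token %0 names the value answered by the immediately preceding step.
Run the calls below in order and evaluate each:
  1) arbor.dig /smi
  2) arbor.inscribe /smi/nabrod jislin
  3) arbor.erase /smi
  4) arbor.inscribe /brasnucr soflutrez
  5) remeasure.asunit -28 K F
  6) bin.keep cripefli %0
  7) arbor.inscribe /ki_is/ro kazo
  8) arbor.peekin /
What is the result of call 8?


CALL arbor.dig[p→/smi]
RET  ok
CALL arbor.inscribe[p→/smi/nabrod; c→jislin]
RET  created
CALL arbor.erase[p→/smi]
RET  ToolError: not empty
CALL arbor.inscribe[p→/brasnucr; c→soflutrez]
RET  created
CALL remeasure.asunit[v→-28; u_from→K; u_to→F]
RET  -51007/100
CALL bin.keep[k→cripefli; v→%0]
RET  nil
CALL arbor.inscribe[p→/ki_is/ro; c→kazo]
RET  created
CALL arbor.peekin[p→/]
RET  [brasnucr, dre, ki_is/, smi/, stehoplu]

Answer: [brasnucr, dre, ki_is/, smi/, stehoplu]
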